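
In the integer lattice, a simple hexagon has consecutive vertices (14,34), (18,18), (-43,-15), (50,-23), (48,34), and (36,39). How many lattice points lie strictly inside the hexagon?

3003

The shoelace formula gives twice the area as |[14·18 − 18·34] + [18·(-15) − (-43)·18] + [(-43)·(-23) − 50·(-15)] + [50·34 − 48·(-23)] + [48·39 − 36·34] + [36·34 − 14·39]| = 6013, so the area is 6013/2.
Along each edge there are gcd(|Δx|,|Δy|)+1 lattice points, so counting each shared vertex once the boundary has gcd(4,16) + gcd(61,33) + gcd(93,8) + gcd(2,57) + gcd(12,5) + gcd(22,5) = 4+1+1+1+1+1 = 9.
By Pick's theorem A = I + B/2 − 1, so I = 6013/2 − 9/2 + 1 = 3003.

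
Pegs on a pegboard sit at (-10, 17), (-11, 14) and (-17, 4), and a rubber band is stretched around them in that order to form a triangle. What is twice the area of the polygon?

Using the shoelace formula, 2A = |((-10)·14 − (-11)·17) + ((-11)·4 − (-17)·14) + ((-17)·17 − (-10)·4)| = 8, so the area is 4.

8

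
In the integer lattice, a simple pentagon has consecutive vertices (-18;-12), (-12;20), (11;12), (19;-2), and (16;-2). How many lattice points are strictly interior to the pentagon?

The shoelace formula gives twice the area as |[(-18)·20 − (-12)·(-12)] + [(-12)·12 − 11·20] + [11·(-2) − 19·12] + [19·(-2) − 16·(-2)] + [16·(-12) − (-18)·(-2)]| = 1352, so the area is 676.
Along each edge there are gcd(|Δx|,|Δy|)+1 lattice points, so counting each shared vertex once the boundary has gcd(6,32) + gcd(23,8) + gcd(8,14) + gcd(3,0) + gcd(34,10) = 2+1+2+3+2 = 10.
By Pick's theorem A = I + B/2 − 1, so I = 676 − 10/2 + 1 = 672.

672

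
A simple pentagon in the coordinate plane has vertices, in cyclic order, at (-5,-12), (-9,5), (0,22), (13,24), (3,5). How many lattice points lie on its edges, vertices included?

Along each edge there are gcd(|Δx|,|Δy|)+1 lattice points, so counting each shared vertex once the boundary has gcd(4,17) + gcd(9,17) + gcd(13,2) + gcd(10,19) + gcd(8,17) = 1+1+1+1+1 = 5.

5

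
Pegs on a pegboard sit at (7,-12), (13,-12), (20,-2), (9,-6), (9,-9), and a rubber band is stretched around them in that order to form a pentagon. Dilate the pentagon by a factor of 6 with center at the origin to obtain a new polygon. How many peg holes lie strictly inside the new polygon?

The shoelace formula gives twice the area as |[7·(-12) − 13·(-12)] + [13·(-2) − 20·(-12)] + [20·(-6) − 9·(-2)] + [9·(-9) − 9·(-6)] + [9·(-12) − 7·(-9)]| = 112, so the area is 56.
The number of boundary lattice points is Σ gcd(|Δx|,|Δy|) = gcd(6,0) + gcd(7,10) + gcd(11,4) + gcd(0,3) + gcd(2,3) = 6+1+1+3+1 = 12.
Scaling by 6 multiplies the area by 6² = 36 (so the new area is 2016) and multiplies the boundary lattice-point count by 6, giving 72.
By Pick's theorem, the interior count of the dilated polygon is 2016 − 72/2 + 1 = 1981.

1981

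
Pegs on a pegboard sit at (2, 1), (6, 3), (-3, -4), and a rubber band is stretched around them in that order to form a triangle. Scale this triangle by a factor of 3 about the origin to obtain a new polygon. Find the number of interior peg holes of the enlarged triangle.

Using the shoelace formula, 2A = |(2·3 − 6·1) + (6·(-4) − (-3)·3) + ((-3)·1 − 2·(-4))| = 10, so the area is 5.
The number of boundary lattice points is Σ gcd(|Δx|,|Δy|) = gcd(4,2) + gcd(9,7) + gcd(5,5) = 2+1+5 = 8.
Scaling by 3 multiplies the area by 3² = 9 (so the new area is 45) and multiplies the boundary lattice-point count by 3, giving 24.
By Pick's theorem, the interior count of the dilated polygon is 45 − 24/2 + 1 = 34.

34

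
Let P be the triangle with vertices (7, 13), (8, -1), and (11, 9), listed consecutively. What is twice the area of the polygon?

The shoelace formula gives twice the area as |[7·(-1) − 8·13] + [8·9 − 11·(-1)] + [11·13 − 7·9]| = 52, so the area is 26.

52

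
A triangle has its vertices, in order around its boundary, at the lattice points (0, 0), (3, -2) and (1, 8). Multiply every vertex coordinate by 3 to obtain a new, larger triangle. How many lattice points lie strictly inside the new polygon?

The shoelace formula gives twice the area as |[0·(-2) − 3·0] + [3·8 − 1·(-2)] + [1·0 − 0·8]| = 26, so the area is 13.
Along each edge there are gcd(|Δx|,|Δy|)+1 lattice points, so counting each shared vertex once the boundary has gcd(3,2) + gcd(2,10) + gcd(1,8) = 1+2+1 = 4.
Scaling by 3 multiplies the area by 3² = 9 (so the new area is 117) and multiplies the boundary lattice-point count by 3, giving 12.
By Pick's theorem, the interior count of the dilated polygon is 117 − 12/2 + 1 = 112.

112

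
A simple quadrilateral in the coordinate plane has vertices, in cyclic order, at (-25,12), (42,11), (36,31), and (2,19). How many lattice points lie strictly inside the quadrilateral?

622

By the shoelace formula, twice the signed area is |((-25)·11 − 42·12) + (42·31 − 36·11) + (36·19 − 2·31) + (2·12 − (-25)·19)| = 1248, so the area is 624.
Along each edge there are gcd(|Δx|,|Δy|)+1 lattice points, so counting each shared vertex once the boundary has gcd(67,1) + gcd(6,20) + gcd(34,12) + gcd(27,7) = 1+2+2+1 = 6.
Pick's theorem gives I = A − B/2 + 1 = 624 − 6/2 + 1 = 622.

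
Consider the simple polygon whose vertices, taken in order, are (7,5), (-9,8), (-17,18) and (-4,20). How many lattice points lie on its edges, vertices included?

Summing gcd(|Δx|,|Δy|) over the edges gives the boundary count: gcd(16,3) + gcd(8,10) + gcd(13,2) + gcd(11,15) = 1+2+1+1 = 5.

5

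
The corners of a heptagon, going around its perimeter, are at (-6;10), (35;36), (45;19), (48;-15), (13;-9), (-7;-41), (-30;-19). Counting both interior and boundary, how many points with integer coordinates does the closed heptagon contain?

2732

The shoelace formula gives twice the area as |((-6)·36 − 35·10) + (35·19 − 45·36) + (45·(-15) − 48·19) + (48·(-9) − 13·(-15)) + (13·(-41) − (-7)·(-9)) + ((-7)·(-19) − (-30)·(-41)) + ((-30)·10 − (-6)·(-19))| = 5452, so the area is 2726.
The number of boundary lattice points is Σ gcd(|Δx|,|Δy|) = gcd(41,26) + gcd(10,17) + gcd(3,34) + gcd(35,6) + gcd(20,32) + gcd(23,22) + gcd(24,29) = 1+1+1+1+4+1+1 = 10.
Pick's theorem gives I = A − B/2 + 1 = 2726 − 10/2 + 1 = 2722, so the closed region contains I + B = 2722 + 10 = 2732 lattice points.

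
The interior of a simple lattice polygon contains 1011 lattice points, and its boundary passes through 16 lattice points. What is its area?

Pick's theorem states A = I + B/2 − 1, so A = 1011 + 16/2 − 1 = 1018.

1018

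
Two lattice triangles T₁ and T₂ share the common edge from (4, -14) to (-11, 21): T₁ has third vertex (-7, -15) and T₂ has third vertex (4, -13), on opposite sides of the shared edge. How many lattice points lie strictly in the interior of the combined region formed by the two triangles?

205

The union is the simple quadrilateral with vertices (4, -14), (-7, -15), (-11, 21), (4, -13) in order.
Using the shoelace formula, 2A = |(4·(-15) − (-7)·(-14)) + ((-7)·21 − (-11)·(-15)) + ((-11)·(-13) − 4·21) + (4·(-14) − 4·(-13))| = 415, so the area is 207.5.
Along each edge there are gcd(|Δx|,|Δy|)+1 lattice points, so counting each shared vertex once the boundary has gcd(11,1) + gcd(4,36) + gcd(15,34) + gcd(0,1) = 1+4+1+1 = 7.
By Pick's theorem I = A − B/2 + 1 = 207.5 − 7/2 + 1 = 205.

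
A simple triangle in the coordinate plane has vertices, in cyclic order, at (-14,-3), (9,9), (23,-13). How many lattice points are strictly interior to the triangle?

By the shoelace formula, twice the signed area is |[(-14)·9 − 9·(-3)] + [9·(-13) − 23·9] + [23·(-3) − (-14)·(-13)]| = 674, so the area is 337.
The number of boundary lattice points is Σ gcd(|Δx|,|Δy|) = gcd(23,12) + gcd(14,22) + gcd(37,10) = 1+2+1 = 4.
By Pick's theorem A = I + B/2 − 1, so I = 337 − 4/2 + 1 = 336.

336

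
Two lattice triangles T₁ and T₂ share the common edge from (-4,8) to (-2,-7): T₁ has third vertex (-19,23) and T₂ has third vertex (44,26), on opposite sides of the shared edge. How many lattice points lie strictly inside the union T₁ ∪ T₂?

The union is the simple quadrilateral with vertices (-4,8), (-19,23), (-2,-7), (44,26) in order.
The shoelace formula gives twice the area as |[(-4)·23 − (-19)·8] + [(-19)·(-7) − (-2)·23] + [(-2)·26 − 44·(-7)] + [44·8 − (-4)·26]| = 951, so the area is 475.5.
Along each edge there are gcd(|Δx|,|Δy|)+1 lattice points, so counting each shared vertex once the boundary has gcd(15,15) + gcd(17,30) + gcd(46,33) + gcd(48,18) = 15+1+1+6 = 23.
By Pick's theorem I = A − B/2 + 1 = 475.5 − 23/2 + 1 = 465.

465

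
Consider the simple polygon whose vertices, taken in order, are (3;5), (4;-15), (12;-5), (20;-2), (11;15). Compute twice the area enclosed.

503

The shoelace formula gives twice the area as |[3·(-15) − 4·5] + [4·(-5) − 12·(-15)] + [12·(-2) − 20·(-5)] + [20·15 − 11·(-2)] + [11·5 − 3·15]| = 503, so the area is 251.5.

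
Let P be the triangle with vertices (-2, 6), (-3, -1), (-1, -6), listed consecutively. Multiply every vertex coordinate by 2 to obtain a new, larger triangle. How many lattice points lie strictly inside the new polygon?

36

By the shoelace formula, twice the signed area is |[(-2)·(-1) − (-3)·6] + [(-3)·(-6) − (-1)·(-1)] + [(-1)·6 − (-2)·(-6)]| = 19, so the area is 19/2.
The number of boundary lattice points is Σ gcd(|Δx|,|Δy|) = gcd(1,7) + gcd(2,5) + gcd(1,12) = 1+1+1 = 3.
Scaling by 2 multiplies the area by 2² = 4 (so the new area is 38) and multiplies the boundary lattice-point count by 2, giving 6.
By Pick's theorem, the interior count of the dilated polygon is 38 − 6/2 + 1 = 36.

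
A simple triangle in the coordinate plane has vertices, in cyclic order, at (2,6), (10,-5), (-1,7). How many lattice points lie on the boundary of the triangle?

3

Along each edge there are gcd(|Δx|,|Δy|)+1 lattice points, so counting each shared vertex once the boundary has gcd(8,11) + gcd(11,12) + gcd(3,1) = 1+1+1 = 3.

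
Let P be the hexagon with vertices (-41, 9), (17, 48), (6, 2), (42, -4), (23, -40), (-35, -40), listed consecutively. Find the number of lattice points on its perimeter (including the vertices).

Along each edge there are gcd(|Δx|,|Δy|)+1 lattice points, so counting each shared vertex once the boundary has gcd(58,39) + gcd(11,46) + gcd(36,6) + gcd(19,36) + gcd(58,0) + gcd(6,49) = 1+1+6+1+58+1 = 68.

68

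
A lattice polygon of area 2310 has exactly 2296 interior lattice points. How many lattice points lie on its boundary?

Pick's theorem gives A = I + B/2 − 1, so B = 2(A − I + 1) = 2(2310 − 2296 + 1) = 30.

30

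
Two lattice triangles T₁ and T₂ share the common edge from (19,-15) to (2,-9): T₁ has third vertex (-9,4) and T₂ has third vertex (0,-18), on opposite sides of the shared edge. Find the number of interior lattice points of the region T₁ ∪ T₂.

The union is the simple quadrilateral with vertices (19,-15), (-9,4), (2,-9), (0,-18) in order.
By the shoelace formula, twice the signed area is |[19·4 − (-9)·(-15)] + [(-9)·(-9) − 2·4] + [2·(-18) − 0·(-9)] + [0·(-15) − 19·(-18)]| = 320, so the area is 160.
The number of boundary lattice points is Σ gcd(|Δx|,|Δy|) = gcd(28,19) + gcd(11,13) + gcd(2,9) + gcd(19,3) = 1+1+1+1 = 4.
By Pick's theorem I = A − B/2 + 1 = 160 − 4/2 + 1 = 159.

159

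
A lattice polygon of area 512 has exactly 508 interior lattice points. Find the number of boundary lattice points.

Pick's theorem gives A = I + B/2 − 1, so B = 2(A − I + 1) = 2(512 − 508 + 1) = 10.

10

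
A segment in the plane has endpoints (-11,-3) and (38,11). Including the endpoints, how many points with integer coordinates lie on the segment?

The number of lattice points on a segment between lattice points is gcd(|Δx|,|Δy|) + 1 = gcd(49,14) + 1 = 7 + 1 = 8.

8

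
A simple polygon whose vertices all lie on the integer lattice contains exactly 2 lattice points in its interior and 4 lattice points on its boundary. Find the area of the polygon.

3

By Pick's theorem, A = I + B/2 − 1 = 2 + 4/2 − 1 = 3.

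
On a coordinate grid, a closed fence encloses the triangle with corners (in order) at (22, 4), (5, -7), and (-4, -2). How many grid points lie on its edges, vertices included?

4

The number of boundary lattice points is Σ gcd(|Δx|,|Δy|) = gcd(17,11) + gcd(9,5) + gcd(26,6) = 1+1+2 = 4.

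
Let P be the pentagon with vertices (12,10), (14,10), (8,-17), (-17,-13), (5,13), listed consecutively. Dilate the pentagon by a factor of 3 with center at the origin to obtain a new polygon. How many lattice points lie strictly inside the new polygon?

By the shoelace formula, twice the signed area is |(12·10 − 14·10) + (14·(-17) − 8·10) + (8·(-13) − (-17)·(-17)) + ((-17)·13 − 5·(-13)) + (5·10 − 12·13)| = 993, so the area is 496.5.
Along each edge there are gcd(|Δx|,|Δy|)+1 lattice points, so counting each shared vertex once the boundary has gcd(2,0) + gcd(6,27) + gcd(25,4) + gcd(22,26) + gcd(7,3) = 2+3+1+2+1 = 9.
Scaling by 3 multiplies the area by 3² = 9 (so the new area is 8937/2) and multiplies the boundary lattice-point count by 3, giving 27.
By Pick's theorem, the interior count of the dilated polygon is 8937/2 − 27/2 + 1 = 4456.

4456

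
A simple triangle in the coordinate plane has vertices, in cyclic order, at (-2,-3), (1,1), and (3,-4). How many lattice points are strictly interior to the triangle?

Using the shoelace formula, 2A = |((-2)·1 − 1·(-3)) + (1·(-4) − 3·1) + (3·(-3) − (-2)·(-4))| = 23, so the area is 23/2.
Along each edge there are gcd(|Δx|,|Δy|)+1 lattice points, so counting each shared vertex once the boundary has gcd(3,4) + gcd(2,5) + gcd(5,1) = 1+1+1 = 3.
By Pick's theorem A = I + B/2 − 1, so I = 23/2 − 3/2 + 1 = 11.

11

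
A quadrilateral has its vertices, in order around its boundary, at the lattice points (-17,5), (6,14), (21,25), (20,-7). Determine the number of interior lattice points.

By the shoelace formula, twice the signed area is |[(-17)·14 − 6·5] + [6·25 − 21·14] + [21·(-7) − 20·25] + [20·5 − (-17)·(-7)]| = 1078, so the area is 539.
Along each edge there are gcd(|Δx|,|Δy|)+1 lattice points, so counting each shared vertex once the boundary has gcd(23,9) + gcd(15,11) + gcd(1,32) + gcd(37,12) = 1+1+1+1 = 4.
Pick's theorem gives I = A − B/2 + 1 = 539 − 4/2 + 1 = 538.

538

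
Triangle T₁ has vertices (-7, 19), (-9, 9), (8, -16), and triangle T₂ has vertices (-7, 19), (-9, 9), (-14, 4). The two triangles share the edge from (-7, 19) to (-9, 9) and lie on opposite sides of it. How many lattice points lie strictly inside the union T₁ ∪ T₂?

The union is the simple quadrilateral with vertices (-7, 19), (8, -16), (-9, 9), (-14, 4) in order.
The shoelace formula gives twice the area as |[(-7)·(-16) − 8·19] + [8·9 − (-9)·(-16)] + [(-9)·4 − (-14)·9] + [(-14)·19 − (-7)·4]| = 260, so the area is 130.
The number of boundary lattice points is Σ gcd(|Δx|,|Δy|) = gcd(15,35) + gcd(17,25) + gcd(5,5) + gcd(7,15) = 5+1+5+1 = 12.
By Pick's theorem I = A − B/2 + 1 = 130 − 12/2 + 1 = 125.

125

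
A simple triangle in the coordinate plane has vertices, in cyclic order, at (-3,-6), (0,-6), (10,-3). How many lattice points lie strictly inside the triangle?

By the shoelace formula, twice the signed area is |((-3)·(-6) − 0·(-6)) + (0·(-3) − 10·(-6)) + (10·(-6) − (-3)·(-3))| = 9, so the area is 4.5.
Summing gcd(|Δx|,|Δy|) over the edges gives the boundary count: gcd(3,0) + gcd(10,3) + gcd(13,3) = 3+1+1 = 5.
By Pick's theorem A = I + B/2 − 1, so I = 4.5 − 5/2 + 1 = 3.

3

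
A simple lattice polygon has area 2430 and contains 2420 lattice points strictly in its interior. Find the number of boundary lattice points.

22

Pick's theorem gives A = I + B/2 − 1, so B = 2(A − I + 1) = 2(2430 − 2420 + 1) = 22.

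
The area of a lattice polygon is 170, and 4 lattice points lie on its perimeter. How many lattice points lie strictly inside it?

169

From Pick's theorem, I = A − B/2 + 1 = 170 − 4/2 + 1 = 169.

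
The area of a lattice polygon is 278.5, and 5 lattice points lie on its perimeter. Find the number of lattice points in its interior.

277

Pick's theorem A = I + B/2 − 1 rearranges to I = A − B/2 + 1 = 278.5 − 5/2 + 1 = 277.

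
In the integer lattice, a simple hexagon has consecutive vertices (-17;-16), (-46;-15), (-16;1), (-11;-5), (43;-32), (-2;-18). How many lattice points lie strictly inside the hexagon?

595

Using the shoelace formula, 2A = |((-17)·(-15) − (-46)·(-16)) + ((-46)·1 − (-16)·(-15)) + ((-16)·(-5) − (-11)·1) + ((-11)·(-32) − 43·(-5)) + (43·(-18) − (-2)·(-32)) + ((-2)·(-16) − (-17)·(-18))| = 1221, so the area is 610.5.
Summing gcd(|Δx|,|Δy|) over the edges gives the boundary count: gcd(29,1) + gcd(30,16) + gcd(5,6) + gcd(54,27) + gcd(45,14) + gcd(15,2) = 1+2+1+27+1+1 = 33.
Pick's theorem gives I = A − B/2 + 1 = 610.5 − 33/2 + 1 = 595.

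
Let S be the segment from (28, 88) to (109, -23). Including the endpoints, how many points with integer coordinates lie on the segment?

4

The number of lattice points on a segment between lattice points is gcd(|Δx|,|Δy|) + 1 = gcd(81,111) + 1 = 3 + 1 = 4.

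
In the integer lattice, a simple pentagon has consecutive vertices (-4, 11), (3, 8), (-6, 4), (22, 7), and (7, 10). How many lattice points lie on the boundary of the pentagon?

7

Summing gcd(|Δx|,|Δy|) over the edges gives the boundary count: gcd(7,3) + gcd(9,4) + gcd(28,3) + gcd(15,3) + gcd(11,1) = 1+1+1+3+1 = 7.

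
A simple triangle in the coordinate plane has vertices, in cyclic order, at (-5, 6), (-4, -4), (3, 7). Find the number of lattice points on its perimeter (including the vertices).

3

The number of boundary lattice points is Σ gcd(|Δx|,|Δy|) = gcd(1,10) + gcd(7,11) + gcd(8,1) = 1+1+1 = 3.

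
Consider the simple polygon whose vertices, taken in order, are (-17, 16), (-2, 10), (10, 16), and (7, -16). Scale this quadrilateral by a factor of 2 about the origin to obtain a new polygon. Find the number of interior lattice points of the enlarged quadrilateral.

Using the shoelace formula, 2A = |[(-17)·10 − (-2)·16] + [(-2)·16 − 10·10] + [10·(-16) − 7·16] + [7·16 − (-17)·(-16)]| = 702, so the area is 351.
The number of boundary lattice points is Σ gcd(|Δx|,|Δy|) = gcd(15,6) + gcd(12,6) + gcd(3,32) + gcd(24,32) = 3+6+1+8 = 18.
Scaling by 2 multiplies the area by 2² = 4 (so the new area is 1404) and multiplies the boundary lattice-point count by 2, giving 36.
By Pick's theorem, the interior count of the dilated polygon is 1404 − 36/2 + 1 = 1387.

1387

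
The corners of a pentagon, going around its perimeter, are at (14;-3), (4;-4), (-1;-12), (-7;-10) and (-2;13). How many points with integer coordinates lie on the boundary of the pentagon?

21

Along each edge there are gcd(|Δx|,|Δy|)+1 lattice points, so counting each shared vertex once the boundary has gcd(10,1) + gcd(5,8) + gcd(6,2) + gcd(5,23) + gcd(16,16) = 1+1+2+1+16 = 21.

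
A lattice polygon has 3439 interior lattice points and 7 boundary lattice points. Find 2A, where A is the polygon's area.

Pick's theorem states A = I + B/2 − 1, so A = 3439 + 7/2 − 1 = 6883/2.
Hence 2A = 6883.

6883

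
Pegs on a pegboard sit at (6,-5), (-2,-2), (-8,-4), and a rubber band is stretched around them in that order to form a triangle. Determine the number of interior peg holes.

By the shoelace formula, twice the signed area is |[6·(-2) − (-2)·(-5)] + [(-2)·(-4) − (-8)·(-2)] + [(-8)·(-5) − 6·(-4)]| = 34, so the area is 17.
Along each edge there are gcd(|Δx|,|Δy|)+1 lattice points, so counting each shared vertex once the boundary has gcd(8,3) + gcd(6,2) + gcd(14,1) = 1+2+1 = 4.
By Pick's theorem A = I + B/2 − 1, so I = 17 − 4/2 + 1 = 16.

16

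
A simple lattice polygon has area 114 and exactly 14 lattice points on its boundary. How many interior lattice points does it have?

Pick's theorem A = I + B/2 − 1 rearranges to I = A − B/2 + 1 = 114 − 14/2 + 1 = 108.

108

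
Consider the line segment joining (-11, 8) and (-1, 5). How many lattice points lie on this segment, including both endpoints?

2

The number of lattice points on a segment between lattice points is gcd(|Δx|,|Δy|) + 1 = gcd(10,3) + 1 = 1 + 1 = 2.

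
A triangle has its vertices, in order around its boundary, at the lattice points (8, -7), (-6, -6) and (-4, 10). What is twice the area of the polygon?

226

By the shoelace formula, twice the signed area is |[8·(-6) − (-6)·(-7)] + [(-6)·10 − (-4)·(-6)] + [(-4)·(-7) − 8·10]| = 226, so the area is 113.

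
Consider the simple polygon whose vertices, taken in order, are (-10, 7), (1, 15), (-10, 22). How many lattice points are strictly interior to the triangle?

75

By the shoelace formula, twice the signed area is |((-10)·15 − 1·7) + (1·22 − (-10)·15) + ((-10)·7 − (-10)·22)| = 165, so the area is 82.5.
The number of boundary lattice points is Σ gcd(|Δx|,|Δy|) = gcd(11,8) + gcd(11,7) + gcd(0,15) = 1+1+15 = 17.
By Pick's theorem A = I + B/2 − 1, so I = 82.5 − 17/2 + 1 = 75.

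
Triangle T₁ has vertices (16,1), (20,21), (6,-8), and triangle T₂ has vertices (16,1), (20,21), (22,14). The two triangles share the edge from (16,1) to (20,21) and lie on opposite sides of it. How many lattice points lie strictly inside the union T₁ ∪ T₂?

115

The union is the simple quadrilateral with vertices (16,1), (6,-8), (20,21), (22,14) in order.
The shoelace formula gives twice the area as |(16·(-8) − 6·1) + (6·21 − 20·(-8)) + (20·14 − 22·21) + (22·1 − 16·14)| = 232, so the area is 116.
Summing gcd(|Δx|,|Δy|) over the edges gives the boundary count: gcd(10,9) + gcd(14,29) + gcd(2,7) + gcd(6,13) = 1+1+1+1 = 4.
By Pick's theorem I = A − B/2 + 1 = 116 − 4/2 + 1 = 115.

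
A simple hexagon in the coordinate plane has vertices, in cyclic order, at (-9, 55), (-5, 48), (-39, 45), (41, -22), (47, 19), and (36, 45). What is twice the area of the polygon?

6132

By the shoelace formula, twice the signed area is |((-9)·48 − (-5)·55) + ((-5)·45 − (-39)·48) + ((-39)·(-22) − 41·45) + (41·19 − 47·(-22)) + (47·45 − 36·19) + (36·55 − (-9)·45)| = 6132, so the area is 3066.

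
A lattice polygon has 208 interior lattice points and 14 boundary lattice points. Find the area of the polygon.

214

By Pick's theorem, A = I + B/2 − 1 = 208 + 14/2 − 1 = 214.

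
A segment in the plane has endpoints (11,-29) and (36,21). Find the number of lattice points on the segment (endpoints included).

26

The number of lattice points on a segment between lattice points is gcd(|Δx|,|Δy|) + 1 = gcd(25,50) + 1 = 25 + 1 = 26.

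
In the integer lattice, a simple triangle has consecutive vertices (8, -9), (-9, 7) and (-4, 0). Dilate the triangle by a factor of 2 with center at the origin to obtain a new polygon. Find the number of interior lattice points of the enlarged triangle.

74

The shoelace formula gives twice the area as |[8·7 − (-9)·(-9)] + [(-9)·0 − (-4)·7] + [(-4)·(-9) − 8·0]| = 39, so the area is 19.5.
The number of boundary lattice points is Σ gcd(|Δx|,|Δy|) = gcd(17,16) + gcd(5,7) + gcd(12,9) = 1+1+3 = 5.
Scaling by 2 multiplies the area by 2² = 4 (so the new area is 78) and multiplies the boundary lattice-point count by 2, giving 10.
By Pick's theorem, the interior count of the dilated polygon is 78 − 10/2 + 1 = 74.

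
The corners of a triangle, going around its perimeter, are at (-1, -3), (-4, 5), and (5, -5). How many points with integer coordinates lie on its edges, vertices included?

4

The number of boundary lattice points is Σ gcd(|Δx|,|Δy|) = gcd(3,8) + gcd(9,10) + gcd(6,2) = 1+1+2 = 4.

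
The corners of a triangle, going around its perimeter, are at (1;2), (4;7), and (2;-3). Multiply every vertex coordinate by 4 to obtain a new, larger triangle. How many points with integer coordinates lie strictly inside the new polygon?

153

By the shoelace formula, twice the signed area is |(1·7 − 4·2) + (4·(-3) − 2·7) + (2·2 − 1·(-3))| = 20, so the area is 10.
Summing gcd(|Δx|,|Δy|) over the edges gives the boundary count: gcd(3,5) + gcd(2,10) + gcd(1,5) = 1+2+1 = 4.
Scaling by 4 multiplies the area by 4² = 16 (so the new area is 160) and multiplies the boundary lattice-point count by 4, giving 16.
By Pick's theorem, the interior count of the dilated polygon is 160 − 16/2 + 1 = 153.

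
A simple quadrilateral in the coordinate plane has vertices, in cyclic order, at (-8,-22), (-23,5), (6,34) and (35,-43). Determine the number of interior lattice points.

1944

Using the shoelace formula, 2A = |((-8)·5 − (-23)·(-22)) + ((-23)·34 − 6·5) + (6·(-43) − 35·34) + (35·(-22) − (-8)·(-43))| = 3920, so the area is 1960.
Along each edge there are gcd(|Δx|,|Δy|)+1 lattice points, so counting each shared vertex once the boundary has gcd(15,27) + gcd(29,29) + gcd(29,77) + gcd(43,21) = 3+29+1+1 = 34.
Pick's theorem gives I = A − B/2 + 1 = 1960 − 34/2 + 1 = 1944.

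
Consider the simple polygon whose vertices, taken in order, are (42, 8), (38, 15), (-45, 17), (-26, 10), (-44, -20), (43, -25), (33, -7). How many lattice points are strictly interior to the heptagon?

2814

By the shoelace formula, twice the signed area is |(42·15 − 38·8) + (38·17 − (-45)·15) + ((-45)·10 − (-26)·17) + ((-26)·(-20) − (-44)·10) + ((-44)·(-25) − 43·(-20)) + (43·(-7) − 33·(-25)) + (33·8 − 42·(-7))| = 5641, so the area is 5641/2.
The number of boundary lattice points is Σ gcd(|Δx|,|Δy|) = gcd(4,7) + gcd(83,2) + gcd(19,7) + gcd(18,30) + gcd(87,5) + gcd(10,18) + gcd(9,15) = 1+1+1+6+1+2+3 = 15.
Pick's theorem gives I = A − B/2 + 1 = 5641/2 − 15/2 + 1 = 2814.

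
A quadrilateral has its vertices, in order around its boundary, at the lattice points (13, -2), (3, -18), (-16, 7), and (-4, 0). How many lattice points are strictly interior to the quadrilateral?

228

By the shoelace formula, twice the signed area is |[13·(-18) − 3·(-2)] + [3·7 − (-16)·(-18)] + [(-16)·0 − (-4)·7] + [(-4)·(-2) − 13·0]| = 459, so the area is 229.5.
The number of boundary lattice points is Σ gcd(|Δx|,|Δy|) = gcd(10,16) + gcd(19,25) + gcd(12,7) + gcd(17,2) = 2+1+1+1 = 5.
By Pick's theorem A = I + B/2 − 1, so I = 229.5 − 5/2 + 1 = 228.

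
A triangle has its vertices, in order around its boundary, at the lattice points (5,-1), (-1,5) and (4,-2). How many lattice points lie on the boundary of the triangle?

8

Summing gcd(|Δx|,|Δy|) over the edges gives the boundary count: gcd(6,6) + gcd(5,7) + gcd(1,1) = 6+1+1 = 8.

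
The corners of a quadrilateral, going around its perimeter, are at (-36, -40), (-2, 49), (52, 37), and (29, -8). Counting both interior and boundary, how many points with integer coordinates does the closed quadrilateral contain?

Using the shoelace formula, 2A = |((-36)·49 − (-2)·(-40)) + ((-2)·37 − 52·49) + (52·(-8) − 29·37) + (29·(-40) − (-36)·(-8))| = 7403, so the area is 7403/2.
Summing gcd(|Δx|,|Δy|) over the edges gives the boundary count: gcd(34,89) + gcd(54,12) + gcd(23,45) + gcd(65,32) = 1+6+1+1 = 9.
Pick's theorem gives I = A − B/2 + 1 = 7403/2 − 9/2 + 1 = 3698, so the closed region contains I + B = 3698 + 9 = 3707 lattice points.

3707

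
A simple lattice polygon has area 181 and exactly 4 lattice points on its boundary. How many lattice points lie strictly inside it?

180

From Pick's theorem, I = A − B/2 + 1 = 181 − 4/2 + 1 = 180.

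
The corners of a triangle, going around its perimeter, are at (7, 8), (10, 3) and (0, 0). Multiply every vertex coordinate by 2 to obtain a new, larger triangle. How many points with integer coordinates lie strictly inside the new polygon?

116

Using the shoelace formula, 2A = |(7·3 − 10·8) + (10·0 − 0·3) + (0·8 − 7·0)| = 59, so the area is 29.5.
Summing gcd(|Δx|,|Δy|) over the edges gives the boundary count: gcd(3,5) + gcd(10,3) + gcd(7,8) = 1+1+1 = 3.
Scaling by 2 multiplies the area by 2² = 4 (so the new area is 118) and multiplies the boundary lattice-point count by 2, giving 6.
By Pick's theorem, the interior count of the dilated polygon is 118 − 6/2 + 1 = 116.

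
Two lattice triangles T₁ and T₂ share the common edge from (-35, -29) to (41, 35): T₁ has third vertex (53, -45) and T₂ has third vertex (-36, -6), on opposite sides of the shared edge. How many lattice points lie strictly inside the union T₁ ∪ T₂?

4324

The union is the simple quadrilateral with vertices (-35, -29), (53, -45), (41, 35), (-36, -6) in order.
Using the shoelace formula, 2A = |[(-35)·(-45) − 53·(-29)] + [53·35 − 41·(-45)] + [41·(-6) − (-36)·35] + [(-36)·(-29) − (-35)·(-6)]| = 8660, so the area is 4330.
The number of boundary lattice points is Σ gcd(|Δx|,|Δy|) = gcd(88,16) + gcd(12,80) + gcd(77,41) + gcd(1,23) = 8+4+1+1 = 14.
By Pick's theorem I = A − B/2 + 1 = 4330 − 14/2 + 1 = 4324.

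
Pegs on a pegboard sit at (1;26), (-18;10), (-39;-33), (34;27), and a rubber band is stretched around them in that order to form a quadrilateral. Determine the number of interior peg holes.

Using the shoelace formula, 2A = |[1·10 − (-18)·26] + [(-18)·(-33) − (-39)·10] + [(-39)·27 − 34·(-33)] + [34·26 − 1·27]| = 2388, so the area is 1194.
Summing gcd(|Δx|,|Δy|) over the edges gives the boundary count: gcd(19,16) + gcd(21,43) + gcd(73,60) + gcd(33,1) = 1+1+1+1 = 4.
Pick's theorem gives I = A − B/2 + 1 = 1194 − 4/2 + 1 = 1193.

1193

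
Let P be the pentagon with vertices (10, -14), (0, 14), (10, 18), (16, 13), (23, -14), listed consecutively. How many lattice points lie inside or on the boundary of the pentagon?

By the shoelace formula, twice the signed area is |[10·14 − 0·(-14)] + [0·18 − 10·14] + [10·13 − 16·18] + [16·(-14) − 23·13] + [23·(-14) − 10·(-14)]| = 863, so the area is 431.5.
The number of boundary lattice points is Σ gcd(|Δx|,|Δy|) = gcd(10,28) + gcd(10,4) + gcd(6,5) + gcd(7,27) + gcd(13,0) = 2+2+1+1+13 = 19.
Pick's theorem gives I = A − B/2 + 1 = 431.5 − 19/2 + 1 = 423, so the closed region contains I + B = 423 + 19 = 442 lattice points.

442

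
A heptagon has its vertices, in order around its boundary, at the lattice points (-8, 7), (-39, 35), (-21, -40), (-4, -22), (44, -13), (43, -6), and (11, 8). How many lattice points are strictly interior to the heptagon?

By the shoelace formula, twice the signed area is |[(-8)·35 − (-39)·7] + [(-39)·(-40) − (-21)·35] + [(-21)·(-22) − (-4)·(-40)] + [(-4)·(-13) − 44·(-22)] + [44·(-6) − 43·(-13)] + [43·8 − 11·(-6)] + [11·7 − (-8)·8]| = 4456, so the area is 2228.
Along each edge there are gcd(|Δx|,|Δy|)+1 lattice points, so counting each shared vertex once the boundary has gcd(31,28) + gcd(18,75) + gcd(17,18) + gcd(48,9) + gcd(1,7) + gcd(32,14) + gcd(19,1) = 1+3+1+3+1+2+1 = 12.
By Pick's theorem A = I + B/2 − 1, so I = 2228 − 12/2 + 1 = 2223.

2223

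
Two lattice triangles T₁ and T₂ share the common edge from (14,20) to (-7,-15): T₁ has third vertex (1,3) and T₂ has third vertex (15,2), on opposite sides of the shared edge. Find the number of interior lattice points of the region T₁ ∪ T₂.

The union is the simple quadrilateral with vertices (14,20), (1,3), (-7,-15), (15,2) in order.
Using the shoelace formula, 2A = |(14·3 − 1·20) + (1·(-15) − (-7)·3) + ((-7)·2 − 15·(-15)) + (15·20 − 14·2)| = 511, so the area is 255.5.
Summing gcd(|Δx|,|Δy|) over the edges gives the boundary count: gcd(13,17) + gcd(8,18) + gcd(22,17) + gcd(1,18) = 1+2+1+1 = 5.
By Pick's theorem I = A − B/2 + 1 = 255.5 − 5/2 + 1 = 254.

254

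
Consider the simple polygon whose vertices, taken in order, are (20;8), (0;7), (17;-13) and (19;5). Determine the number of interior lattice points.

201

By the shoelace formula, twice the signed area is |[20·7 − 0·8] + [0·(-13) − 17·7] + [17·5 − 19·(-13)] + [19·8 − 20·5]| = 405, so the area is 405/2.
Summing gcd(|Δx|,|Δy|) over the edges gives the boundary count: gcd(20,1) + gcd(17,20) + gcd(2,18) + gcd(1,3) = 1+1+2+1 = 5.
By Pick's theorem A = I + B/2 − 1, so I = 405/2 − 5/2 + 1 = 201.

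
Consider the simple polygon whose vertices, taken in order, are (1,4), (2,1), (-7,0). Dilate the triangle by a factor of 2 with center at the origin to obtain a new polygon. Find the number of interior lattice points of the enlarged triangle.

By the shoelace formula, twice the signed area is |(1·1 − 2·4) + (2·0 − (-7)·1) + ((-7)·4 − 1·0)| = 28, so the area is 14.
Summing gcd(|Δx|,|Δy|) over the edges gives the boundary count: gcd(1,3) + gcd(9,1) + gcd(8,4) = 1+1+4 = 6.
Scaling by 2 multiplies the area by 2² = 4 (so the new area is 56) and multiplies the boundary lattice-point count by 2, giving 12.
By Pick's theorem, the interior count of the dilated polygon is 56 − 12/2 + 1 = 51.

51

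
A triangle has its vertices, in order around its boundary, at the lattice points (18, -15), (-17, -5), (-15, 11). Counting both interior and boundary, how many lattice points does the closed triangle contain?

295

By the shoelace formula, twice the signed area is |(18·(-5) − (-17)·(-15)) + ((-17)·11 − (-15)·(-5)) + ((-15)·(-15) − 18·11)| = 580, so the area is 290.
The number of boundary lattice points is Σ gcd(|Δx|,|Δy|) = gcd(35,10) + gcd(2,16) + gcd(33,26) = 5+2+1 = 8.
Pick's theorem gives I = A − B/2 + 1 = 290 − 8/2 + 1 = 287, so the closed region contains I + B = 287 + 8 = 295 lattice points.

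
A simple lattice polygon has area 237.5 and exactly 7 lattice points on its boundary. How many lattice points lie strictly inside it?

235

From Pick's theorem, I = A − B/2 + 1 = 237.5 − 7/2 + 1 = 235.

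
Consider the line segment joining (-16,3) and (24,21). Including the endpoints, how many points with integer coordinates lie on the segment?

The number of lattice points on a segment between lattice points is gcd(|Δx|,|Δy|) + 1 = gcd(40,18) + 1 = 2 + 1 = 3.

3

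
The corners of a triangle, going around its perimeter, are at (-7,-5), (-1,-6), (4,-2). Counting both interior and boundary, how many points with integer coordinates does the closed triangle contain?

By the shoelace formula, twice the signed area is |((-7)·(-6) − (-1)·(-5)) + ((-1)·(-2) − 4·(-6)) + (4·(-5) − (-7)·(-2))| = 29, so the area is 14.5.
Along each edge there are gcd(|Δx|,|Δy|)+1 lattice points, so counting each shared vertex once the boundary has gcd(6,1) + gcd(5,4) + gcd(11,3) = 1+1+1 = 3.
Pick's theorem gives I = A − B/2 + 1 = 14.5 − 3/2 + 1 = 14, so the closed region contains I + B = 14 + 3 = 17 lattice points.

17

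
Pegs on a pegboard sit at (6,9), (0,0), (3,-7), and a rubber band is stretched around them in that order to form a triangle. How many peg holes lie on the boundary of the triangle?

Along each edge there are gcd(|Δx|,|Δy|)+1 lattice points, so counting each shared vertex once the boundary has gcd(6,9) + gcd(3,7) + gcd(3,16) = 3+1+1 = 5.

5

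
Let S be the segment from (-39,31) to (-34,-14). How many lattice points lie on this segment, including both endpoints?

6

The number of lattice points on a segment between lattice points is gcd(|Δx|,|Δy|) + 1 = gcd(5,45) + 1 = 5 + 1 = 6.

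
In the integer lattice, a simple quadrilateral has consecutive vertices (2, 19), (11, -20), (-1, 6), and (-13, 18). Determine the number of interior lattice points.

205

The shoelace formula gives twice the area as |[2·(-20) − 11·19] + [11·6 − (-1)·(-20)] + [(-1)·18 − (-13)·6] + [(-13)·19 − 2·18]| = 426, so the area is 213.
The number of boundary lattice points is Σ gcd(|Δx|,|Δy|) = gcd(9,39) + gcd(12,26) + gcd(12,12) + gcd(15,1) = 3+2+12+1 = 18.
By Pick's theorem A = I + B/2 − 1, so I = 213 − 18/2 + 1 = 205.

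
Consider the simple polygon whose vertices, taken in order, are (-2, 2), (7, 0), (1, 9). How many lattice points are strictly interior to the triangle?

33

The shoelace formula gives twice the area as |((-2)·0 − 7·2) + (7·9 − 1·0) + (1·2 − (-2)·9)| = 69, so the area is 69/2.
Summing gcd(|Δx|,|Δy|) over the edges gives the boundary count: gcd(9,2) + gcd(6,9) + gcd(3,7) = 1+3+1 = 5.
By Pick's theorem A = I + B/2 − 1, so I = 69/2 − 5/2 + 1 = 33.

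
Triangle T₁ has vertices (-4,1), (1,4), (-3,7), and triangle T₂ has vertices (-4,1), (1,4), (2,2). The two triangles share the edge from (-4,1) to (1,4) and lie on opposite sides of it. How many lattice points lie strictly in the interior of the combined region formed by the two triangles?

The union is the simple quadrilateral with vertices (-4,1), (-3,7), (1,4), (2,2) in order.
By the shoelace formula, twice the signed area is |((-4)·7 − (-3)·1) + ((-3)·4 − 1·7) + (1·2 − 2·4) + (2·1 − (-4)·2)| = 40, so the area is 20.
Summing gcd(|Δx|,|Δy|) over the edges gives the boundary count: gcd(1,6) + gcd(4,3) + gcd(1,2) + gcd(6,1) = 1+1+1+1 = 4.
By Pick's theorem I = A − B/2 + 1 = 20 − 4/2 + 1 = 19.

19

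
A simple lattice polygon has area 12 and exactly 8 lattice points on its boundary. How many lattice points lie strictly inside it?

9

From Pick's theorem, I = A − B/2 + 1 = 12 − 8/2 + 1 = 9.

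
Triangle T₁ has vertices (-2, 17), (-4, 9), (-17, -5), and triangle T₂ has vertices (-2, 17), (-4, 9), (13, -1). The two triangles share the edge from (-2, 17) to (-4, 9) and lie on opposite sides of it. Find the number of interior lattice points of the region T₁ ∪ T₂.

The union is the simple quadrilateral with vertices (-2, 17), (-17, -5), (-4, 9), (13, -1) in order.
By the shoelace formula, twice the signed area is |[(-2)·(-5) − (-17)·17] + [(-17)·9 − (-4)·(-5)] + [(-4)·(-1) − 13·9] + [13·17 − (-2)·(-1)]| = 232, so the area is 116.
Along each edge there are gcd(|Δx|,|Δy|)+1 lattice points, so counting each shared vertex once the boundary has gcd(15,22) + gcd(13,14) + gcd(17,10) + gcd(15,18) = 1+1+1+3 = 6.
By Pick's theorem I = A − B/2 + 1 = 116 − 6/2 + 1 = 114.

114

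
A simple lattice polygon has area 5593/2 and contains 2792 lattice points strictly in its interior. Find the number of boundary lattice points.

Pick's theorem gives A = I + B/2 − 1, so B = 2(A − I + 1) = 2(5593/2 − 2792 + 1) = 11.

11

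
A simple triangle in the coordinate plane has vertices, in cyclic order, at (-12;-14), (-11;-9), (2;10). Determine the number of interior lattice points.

Using the shoelace formula, 2A = |((-12)·(-9) − (-11)·(-14)) + ((-11)·10 − 2·(-9)) + (2·(-14) − (-12)·10)| = 46, so the area is 23.
The number of boundary lattice points is Σ gcd(|Δx|,|Δy|) = gcd(1,5) + gcd(13,19) + gcd(14,24) = 1+1+2 = 4.
By Pick's theorem A = I + B/2 − 1, so I = 23 − 4/2 + 1 = 22.

22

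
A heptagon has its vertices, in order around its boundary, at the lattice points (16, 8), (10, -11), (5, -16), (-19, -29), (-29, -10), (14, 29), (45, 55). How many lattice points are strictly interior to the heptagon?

Using the shoelace formula, 2A = |(16·(-11) − 10·8) + (10·(-16) − 5·(-11)) + (5·(-29) − (-19)·(-16)) + ((-19)·(-10) − (-29)·(-29)) + ((-29)·29 − 14·(-10)) + (14·55 − 45·29) + (45·8 − 16·55)| = 3217, so the area is 3217/2.
Summing gcd(|Δx|,|Δy|) over the edges gives the boundary count: gcd(6,19) + gcd(5,5) + gcd(24,13) + gcd(10,19) + gcd(43,39) + gcd(31,26) + gcd(29,47) = 1+5+1+1+1+1+1 = 11.
Pick's theorem gives I = A − B/2 + 1 = 3217/2 − 11/2 + 1 = 1604.

1604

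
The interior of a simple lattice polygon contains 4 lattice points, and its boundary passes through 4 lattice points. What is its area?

Pick's theorem states A = I + B/2 − 1, so A = 4 + 4/2 − 1 = 5.

5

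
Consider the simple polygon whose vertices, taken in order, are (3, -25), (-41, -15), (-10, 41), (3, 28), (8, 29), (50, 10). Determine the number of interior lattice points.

Using the shoelace formula, 2A = |(3·(-15) − (-41)·(-25)) + ((-41)·41 − (-10)·(-15)) + ((-10)·28 − 3·41) + (3·29 − 8·28) + (8·10 − 50·29) + (50·(-25) − 3·10)| = 6091, so the area is 3045.5.
Summing gcd(|Δx|,|Δy|) over the edges gives the boundary count: gcd(44,10) + gcd(31,56) + gcd(13,13) + gcd(5,1) + gcd(42,19) + gcd(47,35) = 2+1+13+1+1+1 = 19.
Pick's theorem gives I = A − B/2 + 1 = 3045.5 − 19/2 + 1 = 3037.

3037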